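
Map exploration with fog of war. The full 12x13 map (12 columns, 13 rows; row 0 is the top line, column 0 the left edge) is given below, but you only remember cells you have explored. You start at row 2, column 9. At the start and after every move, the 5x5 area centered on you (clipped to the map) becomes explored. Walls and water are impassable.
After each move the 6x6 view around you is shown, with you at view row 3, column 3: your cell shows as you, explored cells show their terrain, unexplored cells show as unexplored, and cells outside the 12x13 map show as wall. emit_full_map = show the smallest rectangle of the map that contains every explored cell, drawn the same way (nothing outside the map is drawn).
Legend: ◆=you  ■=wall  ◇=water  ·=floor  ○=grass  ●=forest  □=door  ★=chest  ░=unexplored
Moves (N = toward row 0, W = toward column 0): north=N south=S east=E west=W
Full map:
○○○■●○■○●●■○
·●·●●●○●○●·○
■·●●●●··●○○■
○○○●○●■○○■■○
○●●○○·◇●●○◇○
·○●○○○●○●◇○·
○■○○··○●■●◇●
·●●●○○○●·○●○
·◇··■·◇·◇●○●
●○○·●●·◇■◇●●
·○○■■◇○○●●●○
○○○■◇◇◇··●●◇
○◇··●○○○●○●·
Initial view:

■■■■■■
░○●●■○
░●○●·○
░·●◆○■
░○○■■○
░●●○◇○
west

■■■■■■
░■○●●■
░○●○●·
░··◆○○
░■○○■■
░◇●●○◇

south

░■○●●■
░○●○●·
░··●○○
░■○◆■■
░◇●●○◇
░●○●◇○

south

░○●○●·
░··●○○
░■○○■■
░◇●◆○◇
░●○●◇○
░○●■●◇

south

░··●○○
░■○○■■
░◇●●○◇
░●○◆◇○
░○●■●◇
░○●·○●

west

░░··●○
░●■○○■
░·◇●●○
░○●◆●◇
░·○●■●
░○○●·○

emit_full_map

░■○●●■○
░○●○●·○
░··●○○■
●■○○■■○
·◇●●○◇○
○●◆●◇○░
·○●■●◇░
○○●·○●░

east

░··●○○
●■○○■■
·◇●●○◇
○●○◆◇○
·○●■●◇
○○●·○●

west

░░··●○
░●■○○■
░·◇●●○
░○●◆●◇
░·○●■●
░○○●·○

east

░··●○○
●■○○■■
·◇●●○◇
○●○◆◇○
·○●■●◇
○○●·○●


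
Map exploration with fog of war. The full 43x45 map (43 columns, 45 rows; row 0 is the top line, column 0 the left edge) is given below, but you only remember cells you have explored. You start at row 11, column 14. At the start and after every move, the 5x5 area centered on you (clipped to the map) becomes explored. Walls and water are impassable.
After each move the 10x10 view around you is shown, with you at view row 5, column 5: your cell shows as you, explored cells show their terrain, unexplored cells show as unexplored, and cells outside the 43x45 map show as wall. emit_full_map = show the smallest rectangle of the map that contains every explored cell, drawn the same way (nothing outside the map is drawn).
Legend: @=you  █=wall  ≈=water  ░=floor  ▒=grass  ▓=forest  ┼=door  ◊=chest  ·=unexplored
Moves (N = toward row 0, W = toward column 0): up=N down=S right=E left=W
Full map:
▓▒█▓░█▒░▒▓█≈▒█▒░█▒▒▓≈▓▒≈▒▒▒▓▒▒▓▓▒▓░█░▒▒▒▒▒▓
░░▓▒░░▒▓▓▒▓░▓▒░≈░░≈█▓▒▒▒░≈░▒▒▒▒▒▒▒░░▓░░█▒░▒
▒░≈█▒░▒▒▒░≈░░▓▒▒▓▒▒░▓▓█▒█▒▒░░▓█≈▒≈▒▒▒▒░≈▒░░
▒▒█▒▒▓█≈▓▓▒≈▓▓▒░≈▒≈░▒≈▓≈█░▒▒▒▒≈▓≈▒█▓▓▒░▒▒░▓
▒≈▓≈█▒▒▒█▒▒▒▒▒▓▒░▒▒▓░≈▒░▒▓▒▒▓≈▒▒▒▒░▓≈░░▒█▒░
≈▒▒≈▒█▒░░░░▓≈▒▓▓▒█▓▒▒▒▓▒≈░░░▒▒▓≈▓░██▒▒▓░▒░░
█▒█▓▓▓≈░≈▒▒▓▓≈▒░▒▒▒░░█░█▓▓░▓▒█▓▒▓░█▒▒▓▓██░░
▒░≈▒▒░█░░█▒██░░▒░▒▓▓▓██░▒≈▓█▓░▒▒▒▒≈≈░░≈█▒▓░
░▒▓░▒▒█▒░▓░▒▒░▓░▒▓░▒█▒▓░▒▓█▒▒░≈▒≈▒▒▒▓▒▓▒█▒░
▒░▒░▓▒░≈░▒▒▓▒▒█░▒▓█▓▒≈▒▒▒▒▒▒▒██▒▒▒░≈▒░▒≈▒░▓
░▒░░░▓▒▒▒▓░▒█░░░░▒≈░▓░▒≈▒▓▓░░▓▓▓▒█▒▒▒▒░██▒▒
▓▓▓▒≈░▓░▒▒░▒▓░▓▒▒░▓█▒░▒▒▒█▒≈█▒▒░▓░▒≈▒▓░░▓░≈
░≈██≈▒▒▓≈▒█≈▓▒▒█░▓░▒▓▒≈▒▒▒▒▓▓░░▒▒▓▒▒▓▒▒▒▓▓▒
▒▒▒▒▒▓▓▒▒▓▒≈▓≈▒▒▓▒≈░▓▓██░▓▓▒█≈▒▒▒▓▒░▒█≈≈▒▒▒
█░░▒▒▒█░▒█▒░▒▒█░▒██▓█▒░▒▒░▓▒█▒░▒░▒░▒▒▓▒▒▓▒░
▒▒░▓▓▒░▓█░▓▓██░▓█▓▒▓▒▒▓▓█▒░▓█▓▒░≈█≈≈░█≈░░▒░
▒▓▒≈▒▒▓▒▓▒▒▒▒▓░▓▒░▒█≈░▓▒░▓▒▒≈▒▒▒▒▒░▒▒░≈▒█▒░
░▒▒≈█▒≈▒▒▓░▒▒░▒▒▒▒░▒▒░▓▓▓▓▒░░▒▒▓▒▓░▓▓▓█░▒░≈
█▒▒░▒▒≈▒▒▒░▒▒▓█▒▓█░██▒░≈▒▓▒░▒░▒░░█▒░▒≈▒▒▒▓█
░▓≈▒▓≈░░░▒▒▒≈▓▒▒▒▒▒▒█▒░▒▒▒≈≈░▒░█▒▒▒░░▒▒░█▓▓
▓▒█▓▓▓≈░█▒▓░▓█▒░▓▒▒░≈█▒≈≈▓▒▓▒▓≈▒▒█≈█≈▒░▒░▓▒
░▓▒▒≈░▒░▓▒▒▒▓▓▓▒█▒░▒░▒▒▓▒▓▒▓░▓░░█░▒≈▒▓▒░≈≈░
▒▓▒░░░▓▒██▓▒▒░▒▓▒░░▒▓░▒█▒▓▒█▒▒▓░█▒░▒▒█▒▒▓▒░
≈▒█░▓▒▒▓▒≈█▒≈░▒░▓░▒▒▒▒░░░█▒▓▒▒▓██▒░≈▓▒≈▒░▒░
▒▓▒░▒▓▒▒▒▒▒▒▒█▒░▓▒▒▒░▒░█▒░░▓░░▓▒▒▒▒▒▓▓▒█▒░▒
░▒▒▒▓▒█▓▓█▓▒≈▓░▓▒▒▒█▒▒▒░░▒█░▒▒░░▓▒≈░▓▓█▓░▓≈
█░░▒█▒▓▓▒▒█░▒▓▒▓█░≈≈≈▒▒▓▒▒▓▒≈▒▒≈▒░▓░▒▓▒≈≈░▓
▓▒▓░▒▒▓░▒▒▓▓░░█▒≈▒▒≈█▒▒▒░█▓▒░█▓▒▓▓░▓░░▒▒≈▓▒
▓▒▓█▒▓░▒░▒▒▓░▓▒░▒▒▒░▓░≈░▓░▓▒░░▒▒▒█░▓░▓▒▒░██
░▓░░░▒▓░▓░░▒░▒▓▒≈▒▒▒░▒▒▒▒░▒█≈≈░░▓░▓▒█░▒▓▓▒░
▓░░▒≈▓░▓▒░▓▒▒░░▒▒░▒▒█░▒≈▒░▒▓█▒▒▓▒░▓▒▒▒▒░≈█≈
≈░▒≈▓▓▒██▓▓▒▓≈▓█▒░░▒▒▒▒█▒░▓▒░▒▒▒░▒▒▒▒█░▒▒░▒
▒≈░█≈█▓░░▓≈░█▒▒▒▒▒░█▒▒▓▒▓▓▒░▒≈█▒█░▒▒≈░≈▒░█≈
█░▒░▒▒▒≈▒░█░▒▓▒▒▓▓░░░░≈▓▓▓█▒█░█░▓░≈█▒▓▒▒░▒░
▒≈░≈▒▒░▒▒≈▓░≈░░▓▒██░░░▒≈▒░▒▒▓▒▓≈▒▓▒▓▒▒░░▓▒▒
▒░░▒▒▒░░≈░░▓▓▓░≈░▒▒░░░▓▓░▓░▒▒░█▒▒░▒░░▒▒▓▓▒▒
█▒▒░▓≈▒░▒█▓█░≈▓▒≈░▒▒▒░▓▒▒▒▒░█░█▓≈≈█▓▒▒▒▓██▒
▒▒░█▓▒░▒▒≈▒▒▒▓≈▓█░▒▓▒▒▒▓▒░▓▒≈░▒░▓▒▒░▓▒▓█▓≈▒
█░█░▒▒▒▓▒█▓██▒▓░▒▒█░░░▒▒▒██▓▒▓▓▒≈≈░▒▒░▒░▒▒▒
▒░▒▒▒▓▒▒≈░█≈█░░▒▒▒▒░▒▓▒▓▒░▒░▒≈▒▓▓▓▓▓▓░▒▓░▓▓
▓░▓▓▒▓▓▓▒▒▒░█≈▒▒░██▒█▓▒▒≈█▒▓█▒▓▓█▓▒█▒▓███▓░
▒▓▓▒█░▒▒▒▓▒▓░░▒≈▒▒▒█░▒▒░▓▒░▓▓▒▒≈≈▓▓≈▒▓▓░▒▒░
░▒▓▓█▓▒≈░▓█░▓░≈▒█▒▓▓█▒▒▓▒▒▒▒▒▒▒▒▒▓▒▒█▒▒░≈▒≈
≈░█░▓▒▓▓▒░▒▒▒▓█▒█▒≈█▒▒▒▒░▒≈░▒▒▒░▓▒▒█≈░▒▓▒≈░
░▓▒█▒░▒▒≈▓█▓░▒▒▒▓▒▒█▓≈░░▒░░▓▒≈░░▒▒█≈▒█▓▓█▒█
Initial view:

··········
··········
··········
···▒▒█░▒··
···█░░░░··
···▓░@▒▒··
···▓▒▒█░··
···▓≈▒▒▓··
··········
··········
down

··········
··········
···▒▒█░▒··
···█░░░░··
···▓░▓▒▒··
···▓▒@█░··
···▓≈▒▒▓··
···▒▒█░▒··
··········
··········

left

··········
··········
····▒▒█░▒·
···▒█░░░░·
···▒▓░▓▒▒·
···≈▓@▒█░·
···≈▓≈▒▒▓·
···░▒▒█░▒·
··········
··········

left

··········
··········
·····▒▒█░▒
···░▒█░░░░
···░▒▓░▓▒▒
···█≈@▒▒█░
···▒≈▓≈▒▒▓
···▒░▒▒█░▒
··········
··········

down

··········
·····▒▒█░▒
···░▒█░░░░
···░▒▓░▓▒▒
···█≈▓▒▒█░
···▒≈@≈▒▒▓
···▒░▒▒█░▒
···▓▓██░··
··········
··········

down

·····▒▒█░▒
···░▒█░░░░
···░▒▓░▓▒▒
···█≈▓▒▒█░
···▒≈▓≈▒▒▓
···▒░@▒█░▒
···▓▓██░··
···▒▒▒▓░··
··········
··········

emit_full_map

··▒▒█░▒
░▒█░░░░
░▒▓░▓▒▒
█≈▓▒▒█░
▒≈▓≈▒▒▓
▒░@▒█░▒
▓▓██░··
▒▒▒▓░··

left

······▒▒█░
····░▒█░░░
····░▒▓░▓▒
···▒█≈▓▒▒█
···▓▒≈▓≈▒▒
···█▒@▒▒█░
···░▓▓██░·
···▒▒▒▒▓░·
··········
··········

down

····░▒█░░░
····░▒▓░▓▒
···▒█≈▓▒▒█
···▓▒≈▓≈▒▒
···█▒░▒▒█░
···░▓@██░·
···▒▒▒▒▓░·
···▓░▒▒░··
··········
··········

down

····░▒▓░▓▒
···▒█≈▓▒▒█
···▓▒≈▓≈▒▒
···█▒░▒▒█░
···░▓▓██░·
···▒▒@▒▓░·
···▓░▒▒░··
···▒░▒▒▓··
··········
··········

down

···▒█≈▓▒▒█
···▓▒≈▓≈▒▒
···█▒░▒▒█░
···░▓▓██░·
···▒▒▒▒▓░·
···▓░@▒░··
···▒░▒▒▓··
···▒▒▒≈▓··
··········
··········

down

···▓▒≈▓≈▒▒
···█▒░▒▒█░
···░▓▓██░·
···▒▒▒▒▓░·
···▓░▒▒░··
···▒░@▒▓··
···▒▒▒≈▓··
···▒▓░▓█··
··········
··········

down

···█▒░▒▒█░
···░▓▓██░·
···▒▒▒▒▓░·
···▓░▒▒░··
···▒░▒▒▓··
···▒▒@≈▓··
···▒▓░▓█··
···▒▒▒▓▓··
··········
··········

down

···░▓▓██░·
···▒▒▒▒▓░·
···▓░▒▒░··
···▒░▒▒▓··
···▒▒▒≈▓··
···▒▓@▓█··
···▒▒▒▓▓··
···█▓▒▒░··
··········
··········

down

···▒▒▒▒▓░·
···▓░▒▒░··
···▒░▒▒▓··
···▒▒▒≈▓··
···▒▓░▓█··
···▒▒@▓▓··
···█▓▒▒░··
···≈█▒≈░··
··········
··········

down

···▓░▒▒░··
···▒░▒▒▓··
···▒▒▒≈▓··
···▒▓░▓█··
···▒▒▒▓▓··
···█▓@▒░··
···≈█▒≈░··
···▒▒▒▒█··
··········
··········

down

···▒░▒▒▓··
···▒▒▒≈▓··
···▒▓░▓█··
···▒▒▒▓▓··
···█▓▒▒░··
···≈█@≈░··
···▒▒▒▒█··
···█▓▒≈▓··
··········
··········

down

···▒▒▒≈▓··
···▒▓░▓█··
···▒▒▒▓▓··
···█▓▒▒░··
···≈█▒≈░··
···▒▒@▒█··
···█▓▒≈▓··
···▒█░▒▓··
··········
··········

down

···▒▓░▓█··
···▒▒▒▓▓··
···█▓▒▒░··
···≈█▒≈░··
···▒▒▒▒█··
···█▓@≈▓··
···▒█░▒▓··
···▒▓▓░░··
··········
··········

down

···▒▒▒▓▓··
···█▓▒▒░··
···≈█▒≈░··
···▒▒▒▒█··
···█▓▒≈▓··
···▒█@▒▓··
···▒▓▓░░··
···▒▒▓░▓··
··········
··········

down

···█▓▒▒░··
···≈█▒≈░··
···▒▒▒▒█··
···█▓▒≈▓··
···▒█░▒▓··
···▒▓@░░··
···▒▒▓░▓··
···░░▒░▒··
··········
··········

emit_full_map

···▒▒█░▒
·░▒█░░░░
·░▒▓░▓▒▒
▒█≈▓▒▒█░
▓▒≈▓≈▒▒▓
█▒░▒▒█░▒
░▓▓██░··
▒▒▒▒▓░··
▓░▒▒░···
▒░▒▒▓···
▒▒▒≈▓···
▒▓░▓█···
▒▒▒▓▓···
█▓▒▒░···
≈█▒≈░···
▒▒▒▒█···
█▓▒≈▓···
▒█░▒▓···
▒▓@░░···
▒▒▓░▓···
░░▒░▒···

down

···≈█▒≈░··
···▒▒▒▒█··
···█▓▒≈▓··
···▒█░▒▓··
···▒▓▓░░··
···▒▒@░▓··
···░░▒░▒··
···░▓▒▒░··
··········
··········

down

···▒▒▒▒█··
···█▓▒≈▓··
···▒█░▒▓··
···▒▓▓░░··
···▒▒▓░▓··
···░░@░▒··
···░▓▒▒░··
···▓▓▒▓≈··
··········
··········

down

···█▓▒≈▓··
···▒█░▒▓··
···▒▓▓░░··
···▒▒▓░▓··
···░░▒░▒··
···░▓@▒░··
···▓▓▒▓≈··
···▓≈░█▒··
··········
··········

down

···▒█░▒▓··
···▒▓▓░░··
···▒▒▓░▓··
···░░▒░▒··
···░▓▒▒░··
···▓▓@▓≈··
···▓≈░█▒··
···░█░▒▓··
··········
··········

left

····▒█░▒▓·
····▒▓▓░░·
····▒▒▓░▓·
···▓░░▒░▒·
···▒░▓▒▒░·
···█▓@▒▓≈·
···░▓≈░█▒·
···▒░█░▒▓·
··········
··········

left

·····▒█░▒▓
·····▒▓▓░░
·····▒▒▓░▓
···░▓░░▒░▒
···▓▒░▓▒▒░
···██@▓▒▓≈
···░░▓≈░█▒
···≈▒░█░▒▓
··········
··········

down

·····▒▓▓░░
·····▒▒▓░▓
···░▓░░▒░▒
···▓▒░▓▒▒░
···██▓▓▒▓≈
···░░@≈░█▒
···≈▒░█░▒▓
···▒▒≈▓░··
··········
··········

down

·····▒▒▓░▓
···░▓░░▒░▒
···▓▒░▓▒▒░
···██▓▓▒▓≈
···░░▓≈░█▒
···≈▒@█░▒▓
···▒▒≈▓░··
···░≈░░▓··
··········
··········

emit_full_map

·····▒▒█░▒
···░▒█░░░░
···░▒▓░▓▒▒
··▒█≈▓▒▒█░
··▓▒≈▓≈▒▒▓
··█▒░▒▒█░▒
··░▓▓██░··
··▒▒▒▒▓░··
··▓░▒▒░···
··▒░▒▒▓···
··▒▒▒≈▓···
··▒▓░▓█···
··▒▒▒▓▓···
··█▓▒▒░···
··≈█▒≈░···
··▒▒▒▒█···
··█▓▒≈▓···
··▒█░▒▓···
··▒▓▓░░···
··▒▒▓░▓···
░▓░░▒░▒···
▓▒░▓▒▒░···
██▓▓▒▓≈···
░░▓≈░█▒···
≈▒@█░▒▓···
▒▒≈▓░·····
░≈░░▓·····


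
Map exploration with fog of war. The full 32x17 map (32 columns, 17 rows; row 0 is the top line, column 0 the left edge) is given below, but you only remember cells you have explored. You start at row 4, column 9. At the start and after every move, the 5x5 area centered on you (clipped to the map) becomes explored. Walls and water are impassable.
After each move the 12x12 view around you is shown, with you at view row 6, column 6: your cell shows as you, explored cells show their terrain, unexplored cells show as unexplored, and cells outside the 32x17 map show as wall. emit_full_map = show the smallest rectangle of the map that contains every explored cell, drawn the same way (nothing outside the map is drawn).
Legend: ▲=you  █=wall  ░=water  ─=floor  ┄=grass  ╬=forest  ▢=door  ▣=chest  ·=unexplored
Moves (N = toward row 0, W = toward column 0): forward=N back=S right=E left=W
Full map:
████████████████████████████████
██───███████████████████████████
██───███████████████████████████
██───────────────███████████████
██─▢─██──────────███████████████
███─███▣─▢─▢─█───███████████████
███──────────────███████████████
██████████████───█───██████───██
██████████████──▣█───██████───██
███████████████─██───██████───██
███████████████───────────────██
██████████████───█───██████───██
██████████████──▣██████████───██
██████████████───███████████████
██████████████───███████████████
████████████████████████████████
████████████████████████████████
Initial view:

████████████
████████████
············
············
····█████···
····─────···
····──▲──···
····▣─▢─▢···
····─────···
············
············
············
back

████████████
············
············
····█████···
····─────···
····─────···
····▣─▲─▢···
····─────···
····█████···
············
············
············

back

············
············
····█████···
····─────···
····─────···
····▣─▢─▢···
····──▲──···
····█████···
····█████···
············
············
············

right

············
············
···█████····
···─────····
···──────···
···▣─▢─▢─···
···───▲──···
···██████···
···██████···
············
············
············

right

············
············
··█████·····
··─────·····
··───────···
··▣─▢─▢─█···
··────▲──···
··███████···
··███████···
············
············
············

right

············
············
·█████······
·─────······
·────────···
·▣─▢─▢─█─···
·─────▲──···
·███████─···
·███████─···
············
············
············

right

············
············
█████·······
─────·······
─────────···
▣─▢─▢─█──···
──────▲──···
███████──···
███████──···
············
············
············

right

············
············
████········
────········
─────────···
─▢─▢─█───···
──────▲──···
██████───···
██████──▣···
············
············
············

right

············
············
███·········
───·········
────────█···
▢─▢─█───█···
──────▲─█···
█████───█···
█████──▣█···
············
············
············

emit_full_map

█████······
─────······
──────────█
▣─▢─▢─█───█
────────▲─█
███████───█
███████──▣█

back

············
███·········
───·········
────────█···
▢─▢─█───█···
────────█···
█████─▲─█···
█████──▣█···
····██─██···
············
············
············

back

███·········
───·········
────────█···
▢─▢─█───█···
────────█···
█████───█···
█████─▲▣█···
····██─██···
····██───···
············
············
············

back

───·········
────────█···
▢─▢─█───█···
────────█···
█████───█···
█████──▣█···
····██▲██···
····██───···
····█───█···
············
············
············

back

────────█···
▢─▢─█───█···
────────█···
█████───█···
█████──▣█···
····██─██···
····██▲──···
····█───█···
····█──▣█···
············
············
············

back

▢─▢─█───█···
────────█···
█████───█···
█████──▣█···
····██─██···
····██───···
····█─▲─█···
····█──▣█···
····█───█···
············
············
············

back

────────█···
█████───█···
█████──▣█···
····██─██···
····██───···
····█───█···
····█─▲▣█···
····█───█···
····█───█···
············
············
████████████

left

─────────█··
██████───█··
██████──▣█··
·····██─██··
····███───··
····██───█··
····██▲─▣█··
····██───█··
····██───█··
············
············
████████████

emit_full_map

█████······
─────······
──────────█
▣─▢─▢─█───█
──────────█
███████───█
███████──▣█
······██─██
·····███───
·····██───█
·····██▲─▣█
·····██───█
·····██───█

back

██████───█··
██████──▣█··
·····██─██··
····███───··
····██───█··
····██──▣█··
····██▲──█··
····██───█··
····█████···
············
████████████
████████████

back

██████──▣█··
·····██─██··
····███───··
····██───█··
····██──▣█··
····██───█··
····██▲──█··
····█████···
····█████···
████████████
████████████
████████████

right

█████──▣█···
····██─██···
···███───···
···██───█···
···██──▣█···
···██───█···
···██─▲─█···
···██████···
···██████···
████████████
████████████
████████████

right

████──▣█····
···██─██····
··███───····
··██───█····
··██──▣██···
··██───██···
··██──▲██···
··███████···
··███████···
████████████
████████████
████████████

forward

████───█····
████──▣█····
···██─██····
··███───····
··██───█─···
··██──▣██···
··██──▲██···
··██───██···
··███████···
··███████···
████████████
████████████

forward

───────█····
████───█····
████──▣█····
···██─██····
··███────···
··██───█─···
··██──▲██···
··██───██···
··██───██···
··███████···
··███████···
████████████

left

────────█···
█████───█···
█████──▣█···
····██─██···
···███────··
···██───█─··
···██─▲▣██··
···██───██··
···██───██··
···███████··
···███████··
████████████

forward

▢─▢─█───█···
────────█···
█████───█···
█████──▣█···
····██─██···
···███────··
···██─▲─█─··
···██──▣██··
···██───██··
···██───██··
···███████··
···███████··

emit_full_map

█████·······
─────·······
──────────█·
▣─▢─▢─█───█·
──────────█·
███████───█·
███████──▣█·
······██─██·
·····███────
·····██─▲─█─
·····██──▣██
·····██───██
·····██───██
·····███████
·····███████

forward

────────█···
▢─▢─█───█···
────────█···
█████───█···
█████──▣█···
····██─██···
···███▲───··
···██───█─··
···██──▣██··
···██───██··
···██───██··
···███████··

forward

───·········
────────█···
▢─▢─█───█···
────────█···
█████───█···
█████──▣█···
····██▲██···
···███────··
···██───█─··
···██──▣██··
···██───██··
···██───██··

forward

███·········
───·········
────────█···
▢─▢─█───█···
────────█···
█████───█···
█████─▲▣█···
····██─██···
···███────··
···██───█─··
···██──▣██··
···██───██··

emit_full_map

█████·······
─────·······
──────────█·
▣─▢─▢─█───█·
──────────█·
███████───█·
███████─▲▣█·
······██─██·
·····███────
·····██───█─
·····██──▣██
·····██───██
·····██───██
·····███████
·····███████


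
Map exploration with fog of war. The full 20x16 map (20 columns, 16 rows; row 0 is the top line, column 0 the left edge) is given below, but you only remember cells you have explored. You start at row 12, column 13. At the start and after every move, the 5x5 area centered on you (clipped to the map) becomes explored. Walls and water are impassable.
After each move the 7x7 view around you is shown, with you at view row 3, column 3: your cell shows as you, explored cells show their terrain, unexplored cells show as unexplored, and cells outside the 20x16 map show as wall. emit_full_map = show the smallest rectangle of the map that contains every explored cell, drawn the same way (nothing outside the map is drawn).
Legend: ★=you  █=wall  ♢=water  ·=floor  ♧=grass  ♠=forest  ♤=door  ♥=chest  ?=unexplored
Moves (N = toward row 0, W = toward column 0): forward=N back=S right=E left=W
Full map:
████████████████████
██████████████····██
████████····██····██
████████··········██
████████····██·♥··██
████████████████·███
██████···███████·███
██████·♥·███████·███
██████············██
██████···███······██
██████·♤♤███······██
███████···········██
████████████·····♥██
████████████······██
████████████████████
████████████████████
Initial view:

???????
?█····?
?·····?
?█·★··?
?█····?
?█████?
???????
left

???????
?██····
?······
?██★···
?██····
?██████
???????

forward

???????
?██···?
?██····
?··★···
?██····
?██····
?██████

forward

???????
?·····?
?██···?
?██★···
?······
?██····
?██····

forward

???????
?█████?
?·····?
?██★··?
?██····
?······
?██····

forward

???????
?█████?
?█████?
?··★··?
?██···?
?██····
?······

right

???????
██████?
██████?
···★··?
██····?
██····?
······?

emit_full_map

██████
██████
···★··
██····
██····
······
██····
██····
██████

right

???????
█████·?
█████·?
···★··?
█·····?
█·····?
·····??

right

???????
████·█?
████·█?
···★··?
······?
······?
····???

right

???????
███·██?
███·██?
···★·█?
·····█?
·····█?
···????

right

??????█
██·████
██·████
···★███
····███
····███
··????█

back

██·████
██·████
····███
···★███
····███
····███
··????█

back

██·████
····███
····███
···★███
····███
···♥███
··????█

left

███·███
·····██
·····██
···★·██
·····██
····♥██
···????

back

·····██
·····██
·····██
···★·██
····♥██
·····█?
███????

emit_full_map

██████·███
██████·███
········██
██······██
██······██
······★·██
██·····♥██
██······█?
██████????

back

·····██
·····██
·····██
···★♥██
·····█?
██████?
???????

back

·····██
·····██
····♥██
···★·█?
██████?
?█████?
███████

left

······█
······█
·····♥█
···★··█
███████
?██████
███████

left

█······
·······
█·····♥
█··★···
███████
?██████
███████

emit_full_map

██████·███
██████·███
········██
██······██
██······██
········██
██·····♥██
██··★···█?
█████████?
??███████?


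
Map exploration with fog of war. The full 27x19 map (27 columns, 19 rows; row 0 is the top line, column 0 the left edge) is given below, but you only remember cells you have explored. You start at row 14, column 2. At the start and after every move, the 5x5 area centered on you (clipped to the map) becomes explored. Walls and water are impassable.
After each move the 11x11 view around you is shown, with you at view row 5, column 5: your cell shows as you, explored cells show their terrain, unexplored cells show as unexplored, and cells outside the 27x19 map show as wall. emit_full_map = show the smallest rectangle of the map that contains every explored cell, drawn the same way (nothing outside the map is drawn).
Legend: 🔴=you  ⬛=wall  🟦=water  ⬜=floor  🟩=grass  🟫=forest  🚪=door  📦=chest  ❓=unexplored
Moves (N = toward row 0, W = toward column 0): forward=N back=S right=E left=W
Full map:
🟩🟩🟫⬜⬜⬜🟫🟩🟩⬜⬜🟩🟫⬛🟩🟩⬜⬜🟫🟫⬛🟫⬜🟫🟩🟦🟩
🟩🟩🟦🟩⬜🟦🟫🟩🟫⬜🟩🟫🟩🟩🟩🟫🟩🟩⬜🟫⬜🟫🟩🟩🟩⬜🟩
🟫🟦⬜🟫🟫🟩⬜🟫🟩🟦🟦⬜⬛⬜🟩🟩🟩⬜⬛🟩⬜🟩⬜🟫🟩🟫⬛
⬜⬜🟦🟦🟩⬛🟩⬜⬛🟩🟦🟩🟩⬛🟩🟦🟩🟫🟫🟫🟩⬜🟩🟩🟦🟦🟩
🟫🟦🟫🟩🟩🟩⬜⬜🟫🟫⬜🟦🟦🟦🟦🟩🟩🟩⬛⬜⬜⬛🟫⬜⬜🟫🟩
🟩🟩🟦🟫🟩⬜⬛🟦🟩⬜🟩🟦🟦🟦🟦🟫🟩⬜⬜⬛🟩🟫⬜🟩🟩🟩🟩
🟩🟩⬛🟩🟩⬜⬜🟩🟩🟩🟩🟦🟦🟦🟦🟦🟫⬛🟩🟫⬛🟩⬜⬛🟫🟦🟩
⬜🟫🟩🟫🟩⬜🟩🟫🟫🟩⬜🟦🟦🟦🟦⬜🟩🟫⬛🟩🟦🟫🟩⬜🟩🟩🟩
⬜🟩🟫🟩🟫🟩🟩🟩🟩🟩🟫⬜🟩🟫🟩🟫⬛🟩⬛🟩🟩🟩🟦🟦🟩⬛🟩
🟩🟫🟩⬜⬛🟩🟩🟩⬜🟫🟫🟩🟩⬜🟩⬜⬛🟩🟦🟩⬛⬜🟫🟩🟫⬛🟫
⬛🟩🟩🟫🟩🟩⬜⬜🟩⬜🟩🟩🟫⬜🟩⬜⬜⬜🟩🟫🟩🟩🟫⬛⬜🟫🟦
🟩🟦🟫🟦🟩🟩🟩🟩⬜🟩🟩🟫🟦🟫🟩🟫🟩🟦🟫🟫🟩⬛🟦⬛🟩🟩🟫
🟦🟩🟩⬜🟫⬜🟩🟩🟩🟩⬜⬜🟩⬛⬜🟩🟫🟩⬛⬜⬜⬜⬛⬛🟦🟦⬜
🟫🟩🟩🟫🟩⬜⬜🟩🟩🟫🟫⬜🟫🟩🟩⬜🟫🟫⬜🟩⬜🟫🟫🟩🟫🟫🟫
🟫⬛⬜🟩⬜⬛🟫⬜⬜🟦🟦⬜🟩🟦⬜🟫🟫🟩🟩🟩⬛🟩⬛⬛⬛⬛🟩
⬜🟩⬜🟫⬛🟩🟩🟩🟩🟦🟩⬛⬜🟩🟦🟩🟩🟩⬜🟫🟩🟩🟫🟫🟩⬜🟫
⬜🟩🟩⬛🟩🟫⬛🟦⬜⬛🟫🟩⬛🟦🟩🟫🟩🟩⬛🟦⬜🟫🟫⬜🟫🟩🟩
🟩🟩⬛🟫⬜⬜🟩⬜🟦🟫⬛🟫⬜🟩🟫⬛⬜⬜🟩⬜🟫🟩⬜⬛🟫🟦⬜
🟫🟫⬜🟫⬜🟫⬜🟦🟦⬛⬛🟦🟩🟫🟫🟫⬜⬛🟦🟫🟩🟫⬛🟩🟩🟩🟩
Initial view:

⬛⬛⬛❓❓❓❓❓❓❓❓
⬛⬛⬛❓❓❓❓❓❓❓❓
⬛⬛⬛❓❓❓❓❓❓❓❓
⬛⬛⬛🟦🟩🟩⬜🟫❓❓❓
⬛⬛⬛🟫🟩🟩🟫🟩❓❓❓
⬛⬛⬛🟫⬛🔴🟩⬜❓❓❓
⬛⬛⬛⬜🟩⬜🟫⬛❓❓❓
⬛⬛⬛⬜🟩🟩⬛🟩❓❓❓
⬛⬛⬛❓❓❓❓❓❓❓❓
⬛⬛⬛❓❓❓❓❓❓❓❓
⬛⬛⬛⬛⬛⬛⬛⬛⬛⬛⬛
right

⬛⬛❓❓❓❓❓❓❓❓❓
⬛⬛❓❓❓❓❓❓❓❓❓
⬛⬛❓❓❓❓❓❓❓❓❓
⬛⬛🟦🟩🟩⬜🟫⬜❓❓❓
⬛⬛🟫🟩🟩🟫🟩⬜❓❓❓
⬛⬛🟫⬛⬜🔴⬜⬛❓❓❓
⬛⬛⬜🟩⬜🟫⬛🟩❓❓❓
⬛⬛⬜🟩🟩⬛🟩🟫❓❓❓
⬛⬛❓❓❓❓❓❓❓❓❓
⬛⬛❓❓❓❓❓❓❓❓❓
⬛⬛⬛⬛⬛⬛⬛⬛⬛⬛⬛

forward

⬛⬛❓❓❓❓❓❓❓❓❓
⬛⬛❓❓❓❓❓❓❓❓❓
⬛⬛❓❓❓❓❓❓❓❓❓
⬛⬛❓🟦🟫🟦🟩🟩❓❓❓
⬛⬛🟦🟩🟩⬜🟫⬜❓❓❓
⬛⬛🟫🟩🟩🔴🟩⬜❓❓❓
⬛⬛🟫⬛⬜🟩⬜⬛❓❓❓
⬛⬛⬜🟩⬜🟫⬛🟩❓❓❓
⬛⬛⬜🟩🟩⬛🟩🟫❓❓❓
⬛⬛❓❓❓❓❓❓❓❓❓
⬛⬛❓❓❓❓❓❓❓❓❓

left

⬛⬛⬛❓❓❓❓❓❓❓❓
⬛⬛⬛❓❓❓❓❓❓❓❓
⬛⬛⬛❓❓❓❓❓❓❓❓
⬛⬛⬛🟩🟦🟫🟦🟩🟩❓❓
⬛⬛⬛🟦🟩🟩⬜🟫⬜❓❓
⬛⬛⬛🟫🟩🔴🟫🟩⬜❓❓
⬛⬛⬛🟫⬛⬜🟩⬜⬛❓❓
⬛⬛⬛⬜🟩⬜🟫⬛🟩❓❓
⬛⬛⬛⬜🟩🟩⬛🟩🟫❓❓
⬛⬛⬛❓❓❓❓❓❓❓❓
⬛⬛⬛❓❓❓❓❓❓❓❓

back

⬛⬛⬛❓❓❓❓❓❓❓❓
⬛⬛⬛❓❓❓❓❓❓❓❓
⬛⬛⬛🟩🟦🟫🟦🟩🟩❓❓
⬛⬛⬛🟦🟩🟩⬜🟫⬜❓❓
⬛⬛⬛🟫🟩🟩🟫🟩⬜❓❓
⬛⬛⬛🟫⬛🔴🟩⬜⬛❓❓
⬛⬛⬛⬜🟩⬜🟫⬛🟩❓❓
⬛⬛⬛⬜🟩🟩⬛🟩🟫❓❓
⬛⬛⬛❓❓❓❓❓❓❓❓
⬛⬛⬛❓❓❓❓❓❓❓❓
⬛⬛⬛⬛⬛⬛⬛⬛⬛⬛⬛

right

⬛⬛❓❓❓❓❓❓❓❓❓
⬛⬛❓❓❓❓❓❓❓❓❓
⬛⬛🟩🟦🟫🟦🟩🟩❓❓❓
⬛⬛🟦🟩🟩⬜🟫⬜❓❓❓
⬛⬛🟫🟩🟩🟫🟩⬜❓❓❓
⬛⬛🟫⬛⬜🔴⬜⬛❓❓❓
⬛⬛⬜🟩⬜🟫⬛🟩❓❓❓
⬛⬛⬜🟩🟩⬛🟩🟫❓❓❓
⬛⬛❓❓❓❓❓❓❓❓❓
⬛⬛❓❓❓❓❓❓❓❓❓
⬛⬛⬛⬛⬛⬛⬛⬛⬛⬛⬛

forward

⬛⬛❓❓❓❓❓❓❓❓❓
⬛⬛❓❓❓❓❓❓❓❓❓
⬛⬛❓❓❓❓❓❓❓❓❓
⬛⬛🟩🟦🟫🟦🟩🟩❓❓❓
⬛⬛🟦🟩🟩⬜🟫⬜❓❓❓
⬛⬛🟫🟩🟩🔴🟩⬜❓❓❓
⬛⬛🟫⬛⬜🟩⬜⬛❓❓❓
⬛⬛⬜🟩⬜🟫⬛🟩❓❓❓
⬛⬛⬜🟩🟩⬛🟩🟫❓❓❓
⬛⬛❓❓❓❓❓❓❓❓❓
⬛⬛❓❓❓❓❓❓❓❓❓

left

⬛⬛⬛❓❓❓❓❓❓❓❓
⬛⬛⬛❓❓❓❓❓❓❓❓
⬛⬛⬛❓❓❓❓❓❓❓❓
⬛⬛⬛🟩🟦🟫🟦🟩🟩❓❓
⬛⬛⬛🟦🟩🟩⬜🟫⬜❓❓
⬛⬛⬛🟫🟩🔴🟫🟩⬜❓❓
⬛⬛⬛🟫⬛⬜🟩⬜⬛❓❓
⬛⬛⬛⬜🟩⬜🟫⬛🟩❓❓
⬛⬛⬛⬜🟩🟩⬛🟩🟫❓❓
⬛⬛⬛❓❓❓❓❓❓❓❓
⬛⬛⬛❓❓❓❓❓❓❓❓

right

⬛⬛❓❓❓❓❓❓❓❓❓
⬛⬛❓❓❓❓❓❓❓❓❓
⬛⬛❓❓❓❓❓❓❓❓❓
⬛⬛🟩🟦🟫🟦🟩🟩❓❓❓
⬛⬛🟦🟩🟩⬜🟫⬜❓❓❓
⬛⬛🟫🟩🟩🔴🟩⬜❓❓❓
⬛⬛🟫⬛⬜🟩⬜⬛❓❓❓
⬛⬛⬜🟩⬜🟫⬛🟩❓❓❓
⬛⬛⬜🟩🟩⬛🟩🟫❓❓❓
⬛⬛❓❓❓❓❓❓❓❓❓
⬛⬛❓❓❓❓❓❓❓❓❓

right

⬛❓❓❓❓❓❓❓❓❓❓
⬛❓❓❓❓❓❓❓❓❓❓
⬛❓❓❓❓❓❓❓❓❓❓
⬛🟩🟦🟫🟦🟩🟩🟩❓❓❓
⬛🟦🟩🟩⬜🟫⬜🟩❓❓❓
⬛🟫🟩🟩🟫🔴⬜⬜❓❓❓
⬛🟫⬛⬜🟩⬜⬛🟫❓❓❓
⬛⬜🟩⬜🟫⬛🟩🟩❓❓❓
⬛⬜🟩🟩⬛🟩🟫❓❓❓❓
⬛❓❓❓❓❓❓❓❓❓❓
⬛❓❓❓❓❓❓❓❓❓❓

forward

⬛❓❓❓❓❓❓❓❓❓❓
⬛❓❓❓❓❓❓❓❓❓❓
⬛❓❓❓❓❓❓❓❓❓❓
⬛❓❓🟩🟫🟩🟩⬜❓❓❓
⬛🟩🟦🟫🟦🟩🟩🟩❓❓❓
⬛🟦🟩🟩⬜🔴⬜🟩❓❓❓
⬛🟫🟩🟩🟫🟩⬜⬜❓❓❓
⬛🟫⬛⬜🟩⬜⬛🟫❓❓❓
⬛⬜🟩⬜🟫⬛🟩🟩❓❓❓
⬛⬜🟩🟩⬛🟩🟫❓❓❓❓
⬛❓❓❓❓❓❓❓❓❓❓

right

❓❓❓❓❓❓❓❓❓❓❓
❓❓❓❓❓❓❓❓❓❓❓
❓❓❓❓❓❓❓❓❓❓❓
❓❓🟩🟫🟩🟩⬜⬜❓❓❓
🟩🟦🟫🟦🟩🟩🟩🟩❓❓❓
🟦🟩🟩⬜🟫🔴🟩🟩❓❓❓
🟫🟩🟩🟫🟩⬜⬜🟩❓❓❓
🟫⬛⬜🟩⬜⬛🟫⬜❓❓❓
⬜🟩⬜🟫⬛🟩🟩❓❓❓❓
⬜🟩🟩⬛🟩🟫❓❓❓❓❓
❓❓❓❓❓❓❓❓❓❓❓

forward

❓❓❓❓❓❓❓❓❓❓❓
❓❓❓❓❓❓❓❓❓❓❓
❓❓❓❓❓❓❓❓❓❓❓
❓❓❓⬜⬛🟩🟩🟩❓❓❓
❓❓🟩🟫🟩🟩⬜⬜❓❓❓
🟩🟦🟫🟦🟩🔴🟩🟩❓❓❓
🟦🟩🟩⬜🟫⬜🟩🟩❓❓❓
🟫🟩🟩🟫🟩⬜⬜🟩❓❓❓
🟫⬛⬜🟩⬜⬛🟫⬜❓❓❓
⬜🟩⬜🟫⬛🟩🟩❓❓❓❓
⬜🟩🟩⬛🟩🟫❓❓❓❓❓

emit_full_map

❓❓❓⬜⬛🟩🟩🟩
❓❓🟩🟫🟩🟩⬜⬜
🟩🟦🟫🟦🟩🔴🟩🟩
🟦🟩🟩⬜🟫⬜🟩🟩
🟫🟩🟩🟫🟩⬜⬜🟩
🟫⬛⬜🟩⬜⬛🟫⬜
⬜🟩⬜🟫⬛🟩🟩❓
⬜🟩🟩⬛🟩🟫❓❓

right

❓❓❓❓❓❓❓❓❓❓❓
❓❓❓❓❓❓❓❓❓❓❓
❓❓❓❓❓❓❓❓❓❓❓
❓❓⬜⬛🟩🟩🟩⬜❓❓❓
❓🟩🟫🟩🟩⬜⬜🟩❓❓❓
🟦🟫🟦🟩🟩🔴🟩⬜❓❓❓
🟩🟩⬜🟫⬜🟩🟩🟩❓❓❓
🟩🟩🟫🟩⬜⬜🟩🟩❓❓❓
⬛⬜🟩⬜⬛🟫⬜❓❓❓❓
🟩⬜🟫⬛🟩🟩❓❓❓❓❓
🟩🟩⬛🟩🟫❓❓❓❓❓❓

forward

❓❓❓❓❓❓❓❓❓❓❓
❓❓❓❓❓❓❓❓❓❓❓
❓❓❓❓❓❓❓❓❓❓❓
❓❓❓🟫🟩🟩🟩🟩❓❓❓
❓❓⬜⬛🟩🟩🟩⬜❓❓❓
❓🟩🟫🟩🟩🔴⬜🟩❓❓❓
🟦🟫🟦🟩🟩🟩🟩⬜❓❓❓
🟩🟩⬜🟫⬜🟩🟩🟩❓❓❓
🟩🟩🟫🟩⬜⬜🟩🟩❓❓❓
⬛⬜🟩⬜⬛🟫⬜❓❓❓❓
🟩⬜🟫⬛🟩🟩❓❓❓❓❓

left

❓❓❓❓❓❓❓❓❓❓❓
❓❓❓❓❓❓❓❓❓❓❓
❓❓❓❓❓❓❓❓❓❓❓
❓❓❓🟩🟫🟩🟩🟩🟩❓❓
❓❓❓⬜⬛🟩🟩🟩⬜❓❓
❓❓🟩🟫🟩🔴⬜⬜🟩❓❓
🟩🟦🟫🟦🟩🟩🟩🟩⬜❓❓
🟦🟩🟩⬜🟫⬜🟩🟩🟩❓❓
🟫🟩🟩🟫🟩⬜⬜🟩🟩❓❓
🟫⬛⬜🟩⬜⬛🟫⬜❓❓❓
⬜🟩⬜🟫⬛🟩🟩❓❓❓❓

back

❓❓❓❓❓❓❓❓❓❓❓
❓❓❓❓❓❓❓❓❓❓❓
❓❓❓🟩🟫🟩🟩🟩🟩❓❓
❓❓❓⬜⬛🟩🟩🟩⬜❓❓
❓❓🟩🟫🟩🟩⬜⬜🟩❓❓
🟩🟦🟫🟦🟩🔴🟩🟩⬜❓❓
🟦🟩🟩⬜🟫⬜🟩🟩🟩❓❓
🟫🟩🟩🟫🟩⬜⬜🟩🟩❓❓
🟫⬛⬜🟩⬜⬛🟫⬜❓❓❓
⬜🟩⬜🟫⬛🟩🟩❓❓❓❓
⬜🟩🟩⬛🟩🟫❓❓❓❓❓

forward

❓❓❓❓❓❓❓❓❓❓❓
❓❓❓❓❓❓❓❓❓❓❓
❓❓❓❓❓❓❓❓❓❓❓
❓❓❓🟩🟫🟩🟩🟩🟩❓❓
❓❓❓⬜⬛🟩🟩🟩⬜❓❓
❓❓🟩🟫🟩🔴⬜⬜🟩❓❓
🟩🟦🟫🟦🟩🟩🟩🟩⬜❓❓
🟦🟩🟩⬜🟫⬜🟩🟩🟩❓❓
🟫🟩🟩🟫🟩⬜⬜🟩🟩❓❓
🟫⬛⬜🟩⬜⬛🟫⬜❓❓❓
⬜🟩⬜🟫⬛🟩🟩❓❓❓❓

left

⬛❓❓❓❓❓❓❓❓❓❓
⬛❓❓❓❓❓❓❓❓❓❓
⬛❓❓❓❓❓❓❓❓❓❓
⬛❓❓🟫🟩🟫🟩🟩🟩🟩❓
⬛❓❓🟩⬜⬛🟩🟩🟩⬜❓
⬛❓❓🟩🟫🔴🟩⬜⬜🟩❓
⬛🟩🟦🟫🟦🟩🟩🟩🟩⬜❓
⬛🟦🟩🟩⬜🟫⬜🟩🟩🟩❓
⬛🟫🟩🟩🟫🟩⬜⬜🟩🟩❓
⬛🟫⬛⬜🟩⬜⬛🟫⬜❓❓
⬛⬜🟩⬜🟫⬛🟩🟩❓❓❓

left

⬛⬛❓❓❓❓❓❓❓❓❓
⬛⬛❓❓❓❓❓❓❓❓❓
⬛⬛❓❓❓❓❓❓❓❓❓
⬛⬛❓🟩🟫🟩🟫🟩🟩🟩🟩
⬛⬛❓🟫🟩⬜⬛🟩🟩🟩⬜
⬛⬛❓🟩🟩🔴🟩🟩⬜⬜🟩
⬛⬛🟩🟦🟫🟦🟩🟩🟩🟩⬜
⬛⬛🟦🟩🟩⬜🟫⬜🟩🟩🟩
⬛⬛🟫🟩🟩🟫🟩⬜⬜🟩🟩
⬛⬛🟫⬛⬜🟩⬜⬛🟫⬜❓
⬛⬛⬜🟩⬜🟫⬛🟩🟩❓❓

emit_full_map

❓🟩🟫🟩🟫🟩🟩🟩🟩
❓🟫🟩⬜⬛🟩🟩🟩⬜
❓🟩🟩🔴🟩🟩⬜⬜🟩
🟩🟦🟫🟦🟩🟩🟩🟩⬜
🟦🟩🟩⬜🟫⬜🟩🟩🟩
🟫🟩🟩🟫🟩⬜⬜🟩🟩
🟫⬛⬜🟩⬜⬛🟫⬜❓
⬜🟩⬜🟫⬛🟩🟩❓❓
⬜🟩🟩⬛🟩🟫❓❓❓

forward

⬛⬛❓❓❓❓❓❓❓❓❓
⬛⬛❓❓❓❓❓❓❓❓❓
⬛⬛❓❓❓❓❓❓❓❓❓
⬛⬛❓🟫🟩🟫🟩⬜❓❓❓
⬛⬛❓🟩🟫🟩🟫🟩🟩🟩🟩
⬛⬛❓🟫🟩🔴⬛🟩🟩🟩⬜
⬛⬛❓🟩🟩🟫🟩🟩⬜⬜🟩
⬛⬛🟩🟦🟫🟦🟩🟩🟩🟩⬜
⬛⬛🟦🟩🟩⬜🟫⬜🟩🟩🟩
⬛⬛🟫🟩🟩🟫🟩⬜⬜🟩🟩
⬛⬛🟫⬛⬜🟩⬜⬛🟫⬜❓

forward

⬛⬛❓❓❓❓❓❓❓❓❓
⬛⬛❓❓❓❓❓❓❓❓❓
⬛⬛❓❓❓❓❓❓❓❓❓
⬛⬛❓🟩⬛🟩🟩⬜❓❓❓
⬛⬛❓🟫🟩🟫🟩⬜❓❓❓
⬛⬛❓🟩🟫🔴🟫🟩🟩🟩🟩
⬛⬛❓🟫🟩⬜⬛🟩🟩🟩⬜
⬛⬛❓🟩🟩🟫🟩🟩⬜⬜🟩
⬛⬛🟩🟦🟫🟦🟩🟩🟩🟩⬜
⬛⬛🟦🟩🟩⬜🟫⬜🟩🟩🟩
⬛⬛🟫🟩🟩🟫🟩⬜⬜🟩🟩

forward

⬛⬛❓❓❓❓❓❓❓❓❓
⬛⬛❓❓❓❓❓❓❓❓❓
⬛⬛❓❓❓❓❓❓❓❓❓
⬛⬛❓🟩🟦🟫🟩⬜❓❓❓
⬛⬛❓🟩⬛🟩🟩⬜❓❓❓
⬛⬛❓🟫🟩🔴🟩⬜❓❓❓
⬛⬛❓🟩🟫🟩🟫🟩🟩🟩🟩
⬛⬛❓🟫🟩⬜⬛🟩🟩🟩⬜
⬛⬛❓🟩🟩🟫🟩🟩⬜⬜🟩
⬛⬛🟩🟦🟫🟦🟩🟩🟩🟩⬜
⬛⬛🟦🟩🟩⬜🟫⬜🟩🟩🟩

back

⬛⬛❓❓❓❓❓❓❓❓❓
⬛⬛❓❓❓❓❓❓❓❓❓
⬛⬛❓🟩🟦🟫🟩⬜❓❓❓
⬛⬛❓🟩⬛🟩🟩⬜❓❓❓
⬛⬛❓🟫🟩🟫🟩⬜❓❓❓
⬛⬛❓🟩🟫🔴🟫🟩🟩🟩🟩
⬛⬛❓🟫🟩⬜⬛🟩🟩🟩⬜
⬛⬛❓🟩🟩🟫🟩🟩⬜⬜🟩
⬛⬛🟩🟦🟫🟦🟩🟩🟩🟩⬜
⬛⬛🟦🟩🟩⬜🟫⬜🟩🟩🟩
⬛⬛🟫🟩🟩🟫🟩⬜⬜🟩🟩

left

⬛⬛⬛❓❓❓❓❓❓❓❓
⬛⬛⬛❓❓❓❓❓❓❓❓
⬛⬛⬛❓🟩🟦🟫🟩⬜❓❓
⬛⬛⬛🟩🟩⬛🟩🟩⬜❓❓
⬛⬛⬛⬜🟫🟩🟫🟩⬜❓❓
⬛⬛⬛⬜🟩🔴🟩🟫🟩🟩🟩
⬛⬛⬛🟩🟫🟩⬜⬛🟩🟩🟩
⬛⬛⬛⬛🟩🟩🟫🟩🟩⬜⬜
⬛⬛⬛🟩🟦🟫🟦🟩🟩🟩🟩
⬛⬛⬛🟦🟩🟩⬜🟫⬜🟩🟩
⬛⬛⬛🟫🟩🟩🟫🟩⬜⬜🟩

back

⬛⬛⬛❓❓❓❓❓❓❓❓
⬛⬛⬛❓🟩🟦🟫🟩⬜❓❓
⬛⬛⬛🟩🟩⬛🟩🟩⬜❓❓
⬛⬛⬛⬜🟫🟩🟫🟩⬜❓❓
⬛⬛⬛⬜🟩🟫🟩🟫🟩🟩🟩
⬛⬛⬛🟩🟫🔴⬜⬛🟩🟩🟩
⬛⬛⬛⬛🟩🟩🟫🟩🟩⬜⬜
⬛⬛⬛🟩🟦🟫🟦🟩🟩🟩🟩
⬛⬛⬛🟦🟩🟩⬜🟫⬜🟩🟩
⬛⬛⬛🟫🟩🟩🟫🟩⬜⬜🟩
⬛⬛⬛🟫⬛⬜🟩⬜⬛🟫⬜

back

⬛⬛⬛❓🟩🟦🟫🟩⬜❓❓
⬛⬛⬛🟩🟩⬛🟩🟩⬜❓❓
⬛⬛⬛⬜🟫🟩🟫🟩⬜❓❓
⬛⬛⬛⬜🟩🟫🟩🟫🟩🟩🟩
⬛⬛⬛🟩🟫🟩⬜⬛🟩🟩🟩
⬛⬛⬛⬛🟩🔴🟫🟩🟩⬜⬜
⬛⬛⬛🟩🟦🟫🟦🟩🟩🟩🟩
⬛⬛⬛🟦🟩🟩⬜🟫⬜🟩🟩
⬛⬛⬛🟫🟩🟩🟫🟩⬜⬜🟩
⬛⬛⬛🟫⬛⬜🟩⬜⬛🟫⬜
⬛⬛⬛⬜🟩⬜🟫⬛🟩🟩❓

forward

⬛⬛⬛❓❓❓❓❓❓❓❓
⬛⬛⬛❓🟩🟦🟫🟩⬜❓❓
⬛⬛⬛🟩🟩⬛🟩🟩⬜❓❓
⬛⬛⬛⬜🟫🟩🟫🟩⬜❓❓
⬛⬛⬛⬜🟩🟫🟩🟫🟩🟩🟩
⬛⬛⬛🟩🟫🔴⬜⬛🟩🟩🟩
⬛⬛⬛⬛🟩🟩🟫🟩🟩⬜⬜
⬛⬛⬛🟩🟦🟫🟦🟩🟩🟩🟩
⬛⬛⬛🟦🟩🟩⬜🟫⬜🟩🟩
⬛⬛⬛🟫🟩🟩🟫🟩⬜⬜🟩
⬛⬛⬛🟫⬛⬜🟩⬜⬛🟫⬜

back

⬛⬛⬛❓🟩🟦🟫🟩⬜❓❓
⬛⬛⬛🟩🟩⬛🟩🟩⬜❓❓
⬛⬛⬛⬜🟫🟩🟫🟩⬜❓❓
⬛⬛⬛⬜🟩🟫🟩🟫🟩🟩🟩
⬛⬛⬛🟩🟫🟩⬜⬛🟩🟩🟩
⬛⬛⬛⬛🟩🔴🟫🟩🟩⬜⬜
⬛⬛⬛🟩🟦🟫🟦🟩🟩🟩🟩
⬛⬛⬛🟦🟩🟩⬜🟫⬜🟩🟩
⬛⬛⬛🟫🟩🟩🟫🟩⬜⬜🟩
⬛⬛⬛🟫⬛⬜🟩⬜⬛🟫⬜
⬛⬛⬛⬜🟩⬜🟫⬛🟩🟩❓

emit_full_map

❓🟩🟦🟫🟩⬜❓❓❓
🟩🟩⬛🟩🟩⬜❓❓❓
⬜🟫🟩🟫🟩⬜❓❓❓
⬜🟩🟫🟩🟫🟩🟩🟩🟩
🟩🟫🟩⬜⬛🟩🟩🟩⬜
⬛🟩🔴🟫🟩🟩⬜⬜🟩
🟩🟦🟫🟦🟩🟩🟩🟩⬜
🟦🟩🟩⬜🟫⬜🟩🟩🟩
🟫🟩🟩🟫🟩⬜⬜🟩🟩
🟫⬛⬜🟩⬜⬛🟫⬜❓
⬜🟩⬜🟫⬛🟩🟩❓❓
⬜🟩🟩⬛🟩🟫❓❓❓

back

⬛⬛⬛🟩🟩⬛🟩🟩⬜❓❓
⬛⬛⬛⬜🟫🟩🟫🟩⬜❓❓
⬛⬛⬛⬜🟩🟫🟩🟫🟩🟩🟩
⬛⬛⬛🟩🟫🟩⬜⬛🟩🟩🟩
⬛⬛⬛⬛🟩🟩🟫🟩🟩⬜⬜
⬛⬛⬛🟩🟦🔴🟦🟩🟩🟩🟩
⬛⬛⬛🟦🟩🟩⬜🟫⬜🟩🟩
⬛⬛⬛🟫🟩🟩🟫🟩⬜⬜🟩
⬛⬛⬛🟫⬛⬜🟩⬜⬛🟫⬜
⬛⬛⬛⬜🟩⬜🟫⬛🟩🟩❓
⬛⬛⬛⬜🟩🟩⬛🟩🟫❓❓
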